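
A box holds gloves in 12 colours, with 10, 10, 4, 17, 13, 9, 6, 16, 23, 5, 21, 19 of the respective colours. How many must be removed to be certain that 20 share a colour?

148

In the worst case you take as many as possible of each colour without reaching 20: 10 + 10 + 4 + 17 + 13 + 9 + 6 + 16 + 19 + 5 + 19 + 19 = 147.
The next one must give 20 of some colour, so 147 + 1 = 148.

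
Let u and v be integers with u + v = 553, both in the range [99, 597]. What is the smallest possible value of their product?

44946

For a fixed sum, uv is smallest when u and v are as far apart as possible.
At the endpoint u = 99, v = 553 − 99 = 454, so uv = 99 × 454 = 44946.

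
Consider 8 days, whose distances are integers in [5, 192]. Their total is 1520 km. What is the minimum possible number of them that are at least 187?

If only k of them are at least 187, the other 8 − k are at most 186, so the total is at most k·192 + (8 − k)·186.
This must reach 1520, so k·192 + (8 − k)·186 ≥ 1520, giving k ≥ 6.
Exactly 6 works: 6 values at 192 and 2 at 186 total 1524; lower one of the high values by 4 (still ≥ 187) to hit 1520.

6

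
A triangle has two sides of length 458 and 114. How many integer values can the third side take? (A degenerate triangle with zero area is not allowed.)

227

The triangle inequality gives |458 − 114| < c < 458 + 114, i.e. 344 < c < 572.
So c can be any integer from 345 to 571: 227 values.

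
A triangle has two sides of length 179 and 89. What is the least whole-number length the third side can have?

91

The third side must exceed |179 − 89| = 90.
The smallest integer above 90 is 91.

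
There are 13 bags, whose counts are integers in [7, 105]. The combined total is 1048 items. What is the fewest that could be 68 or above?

Suppose at most 13 − j of them reach 68; then j values are ≤ 67 and the rest ≤ 105.
The total is then ≤ 67·j + 105·(13 − j) = 1365 − 38j. For this to be ≥ 1048 we need j ≤ 8, so at least 13 − 8 = 5 must reach 68.
Exactly 5 works: 5 values at 105 and 8 at 67 total 1061; lower one of the high values by 13 (still ≥ 68) to hit 1048.

5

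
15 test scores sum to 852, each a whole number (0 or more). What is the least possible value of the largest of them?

57

Some value must be at least ⌈852/15⌉ = 57, since 15 × 56 = 840 < 852.
Achievable: 12 of them at 57 and 3 at 56 total 852.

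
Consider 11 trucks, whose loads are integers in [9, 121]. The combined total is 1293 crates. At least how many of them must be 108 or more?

Suppose at most 11 − j of them reach 108; then j values are ≤ 107 and the rest ≤ 121.
The total is then ≤ 107·j + 121·(11 − j) = 1331 − 14j. For this to be ≥ 1293 we need j ≤ 2, so at least 11 − 2 = 9 must reach 108.
Exactly 9 works: 9 values at 121 and 2 at 107 total 1303; lower one of the high values by 10 (still ≥ 108) to hit 1293.

9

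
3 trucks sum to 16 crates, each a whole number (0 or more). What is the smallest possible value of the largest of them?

6

The 3 values sum to 16, so their maximum is at least ⌈16/3⌉ = 6.
Equality holds with 1 value of 6 and 2 values of 5.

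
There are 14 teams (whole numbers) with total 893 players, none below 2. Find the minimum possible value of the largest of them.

Some value must be at least ⌈893/14⌉ = 64, since 14 × 63 = 882 < 893.
Equality holds with 11 values of 64 and 3 values of 63.

64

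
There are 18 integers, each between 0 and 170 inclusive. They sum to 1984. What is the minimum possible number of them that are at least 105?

Suppose at most 18 − j of them reach 105; then j values are ≤ 104 and the rest ≤ 170.
The total is then ≤ 104·j + 170·(18 − j) = 3060 − 66j. For this to be ≥ 1984 we need j ≤ 16, so at least 18 − 16 = 2 must reach 105.
Exactly 2 works: 2 values at 170 and 16 at 104 total 2004; lower one of the high values by 20 (still ≥ 105) to hit 1984.

2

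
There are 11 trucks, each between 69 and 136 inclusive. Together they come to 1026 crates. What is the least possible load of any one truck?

69

To make one truck as small as possible, make the other 10 as large as possible.
The other 10 can take up 10 × 136 = 1360 ≥ 1026 − 69, so one truck can sit at its floor of 69.
Achievable: one at 69 and the other 10 totalling 957, which fits since 10 × 69 ≤ 957 ≤ 10 × 136.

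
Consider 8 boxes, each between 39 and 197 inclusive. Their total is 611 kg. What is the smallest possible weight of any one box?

Minimizing one value means maximizing the remaining 7.
The other 7 can take up 7 × 197 = 1379 ≥ 611 − 39, so one box can sit at its floor of 39.
Achievable: one at 39 and the other 7 totalling 572, which fits since 7 × 39 ≤ 572 ≤ 7 × 197.

39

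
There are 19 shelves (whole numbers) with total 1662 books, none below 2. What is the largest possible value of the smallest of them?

87

The average is 1662/19 < 88, so some value is ≤ 87.
Taking 10 copies of 87 and 9 copies of 88 gives exactly 1662, so 87 is attained.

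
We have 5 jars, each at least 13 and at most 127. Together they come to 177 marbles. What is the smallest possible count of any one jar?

To make one jar as small as possible, make the other 4 as large as possible.
The other 4 can take up 4 × 127 = 508 ≥ 177 − 13, so one jar can sit at its floor of 13.
Achievable: one at 13 and the other 4 totalling 164, which fits since 4 × 13 ≤ 164 ≤ 4 × 127.

13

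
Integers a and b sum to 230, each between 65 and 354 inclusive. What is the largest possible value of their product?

13225

For a fixed sum, the product ab is largest when a and b are as close as possible.
Taking a = 115 and b = 115 (both in [65, 354]) gives ab = 13225.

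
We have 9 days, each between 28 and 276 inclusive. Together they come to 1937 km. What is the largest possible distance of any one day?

276

To make one day as large as possible, make the other 8 as small as possible.
The other 8 contribute at least 8 × 28 = 224, leaving at most 1937 − 224 = 1713.
But each day is capped at 276, so the maximum is 276.
Achievable: one at 276 and the other 8 totalling 1661, which fits since 8 × 28 ≤ 1661 ≤ 8 × 276.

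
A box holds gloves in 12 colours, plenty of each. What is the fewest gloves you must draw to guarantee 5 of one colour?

You could draw 4 of every colour without reaching 5 of any — 48 in all.
One more forces 5 of some colour, so 48 + 1 = 49.

49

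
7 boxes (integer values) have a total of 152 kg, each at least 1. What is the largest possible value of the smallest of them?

21

The 7 values sum to 152, so their minimum is at most ⌊152/7⌋ = 21.
Taking 2 copies of 21 and 5 copies of 22 gives exactly 152, so 21 is attained.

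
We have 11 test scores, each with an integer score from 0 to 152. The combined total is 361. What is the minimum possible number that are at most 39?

2

Each value above 39 is at least 40, contributing at least 40 − 0 = 40 above the floor 0.
The sum exceeds the floor total 0 by 361, so at most ⌊361/40⌋ = 9 exceed 39, and at least 2 are ≤ 39.
Exactly 2 works: 2 values at 0 and 9 at 40 total 360; raise one of the low values by 1 (still ≤ 39) to hit 361.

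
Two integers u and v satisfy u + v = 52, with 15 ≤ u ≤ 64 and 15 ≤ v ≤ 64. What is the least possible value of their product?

uv = u(52 − u) is concave in u, so over [15, 37] it is minimized at an endpoint.
At the endpoint u = 15, v = 52 − 15 = 37, so uv = 15 × 37 = 555.

555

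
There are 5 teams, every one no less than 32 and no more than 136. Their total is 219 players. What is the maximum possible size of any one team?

Maximizing one value means minimizing the remaining 4.
The other 4 contribute at least 4 × 32 = 128, leaving at most 219 − 128 = 91.
Since 91 ≤ 136, this is achievable: one at 91 and 4 at 32.

91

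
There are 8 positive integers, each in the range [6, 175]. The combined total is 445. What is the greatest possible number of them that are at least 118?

3

If k of the values are ≥ 118, the total is ≥ 118k + 6(8 − k).
Setting 118k + 6(8 − k) ≤ 445 gives 112k ≤ 397, so k ≤ 3.
k = 3 is achieved by 3 values at 118 and 5 at 6, total 384; add 61 to one value (staying below 118) to reach 445.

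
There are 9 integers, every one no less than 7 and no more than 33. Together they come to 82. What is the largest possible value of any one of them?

Maximizing one value means minimizing the remaining 8.
The other 8 contribute at least 8 × 7 = 56, leaving at most 82 − 56 = 26.
Since 26 ≤ 33, this is achievable: one at 26 and 8 at 7.

26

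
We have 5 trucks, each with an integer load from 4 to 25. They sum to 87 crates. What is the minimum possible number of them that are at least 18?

Suppose at most 5 − j of them reach 18; then j values are ≤ 17 and the rest ≤ 25.
The total is then ≤ 17·j + 25·(5 − j) = 125 − 8j. For this to be ≥ 87 we need j ≤ 4, so at least 5 − 4 = 1 must reach 18.
Exactly 1 works: 1 value at 25 and 4 at 17 total 93; lower one of the high values by 6 (still ≥ 18) to hit 87.

1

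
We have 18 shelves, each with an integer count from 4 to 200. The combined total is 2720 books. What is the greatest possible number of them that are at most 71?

Suppose k of them are at most 71. Those contribute at most 71 each and the rest at most 200 each.
So the total is at most 71k + 200(18 − k) = 3600 − 129k. This must still be ≥ 2720, so k ≤ 6.
k = 6 is achieved by 6 values at 71 and 12 at 200, total 2826; lower one of the 200's by 106 (still > 71) to reach 2720.

6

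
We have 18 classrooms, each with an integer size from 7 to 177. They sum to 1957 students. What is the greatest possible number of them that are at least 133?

14

If k of the values are ≥ 133, the total is ≥ 133k + 7(18 − k).
Setting 133k + 7(18 − k) ≤ 1957 gives 126k ≤ 1831, so k ≤ 14.
k = 14 is achieved by 14 values at 133 and 4 at 7, total 1890; add 67 to one value (staying below 133) to reach 1957.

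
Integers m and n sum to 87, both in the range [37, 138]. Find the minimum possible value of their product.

For a fixed sum, mn is smallest when m and n are as far apart as possible.
The extreme feasible split is m = 37, n = 50, giving mn = 1850.

1850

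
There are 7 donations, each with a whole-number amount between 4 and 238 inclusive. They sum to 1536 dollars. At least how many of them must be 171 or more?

If only k of them are at least 171, the other 7 − k are at most 170, so the total is at most k·238 + (7 − k)·170.
This must reach 1536, so k·238 + (7 − k)·170 ≥ 1536, giving k ≥ 6.
Exactly 6 works: 6 values at 238 and 1 at 170 total 1598; lower one of the high values by 62 (still ≥ 171) to hit 1536.

6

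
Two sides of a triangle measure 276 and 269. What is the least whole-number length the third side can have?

8

The third side must exceed |276 − 269| = 7.
The smallest integer above 7 is 8.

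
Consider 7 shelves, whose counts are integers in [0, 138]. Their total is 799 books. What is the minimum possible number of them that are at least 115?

If only k of them are at least 115, the other 7 − k are at most 114, so the total is at most k·138 + (7 − k)·114.
This must reach 799, so k·138 + (7 − k)·114 ≥ 799, giving k ≥ 1.
Exactly 1 works: 1 value at 138 and 6 at 114 total 822; lower one of the high values by 23 (still ≥ 115) to hit 799.

1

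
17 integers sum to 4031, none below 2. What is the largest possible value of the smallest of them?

The 17 values sum to 4031, so their minimum is at most ⌊4031/17⌋ = 237.
Taking 15 copies of 237 and 2 copies of 238 gives exactly 4031, so 237 is attained.

237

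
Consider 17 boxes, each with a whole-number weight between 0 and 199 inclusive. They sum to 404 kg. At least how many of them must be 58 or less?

Each value above 58 is at least 59, contributing at least 59 − 0 = 59 above the floor 0.
The sum exceeds the floor total 0 by 404, so at most ⌊404/59⌋ = 6 exceed 58, and at least 11 are ≤ 58.
Exactly 11 works: 11 values at 0 and 6 at 59 total 354; raise one of the low values by 50 (still ≤ 58) to hit 404.

11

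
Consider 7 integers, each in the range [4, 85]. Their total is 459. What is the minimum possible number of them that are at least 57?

3

If only k of them are at least 57, the other 7 − k are at most 56, so the total is at most k·85 + (7 − k)·56.
This must reach 459, so k·85 + (7 − k)·56 ≥ 459, giving k ≥ 3.
Exactly 3 works: 3 values at 85 and 4 at 56 total 479; lower one of the high values by 20 (still ≥ 57) to hit 459.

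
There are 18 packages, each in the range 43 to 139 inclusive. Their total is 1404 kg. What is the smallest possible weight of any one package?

To make one package as small as possible, make the other 17 as large as possible.
The other 17 can take up 17 × 139 = 2363 ≥ 1404 − 43, so one package can sit at its floor of 43.
Achievable: one at 43 and the other 17 totalling 1361, which fits since 17 × 43 ≤ 1361 ≤ 17 × 139.

43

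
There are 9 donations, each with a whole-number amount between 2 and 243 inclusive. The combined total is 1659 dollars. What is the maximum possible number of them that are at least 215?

Suppose k of them are at least 215. Those contribute at least 215 each and the other 9 − k at least 2 each.
So the total is at least 215k + 2(9 − k) = 18 + 213k. This must be ≤ 1659, giving k ≤ 7.
k = 7 is achieved by 7 values at 215 and 2 at 2, total 1509; add 150 to one value (staying below 215) to reach 1659.

7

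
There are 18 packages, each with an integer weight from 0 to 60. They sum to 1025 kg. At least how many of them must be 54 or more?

If only k of them are at least 54, the other 18 − k are at most 53, so the total is at most k·60 + (18 − k)·53.
This must reach 1025, so k·60 + (18 − k)·53 ≥ 1025, giving k ≥ 11.
Exactly 11 works: 11 values at 60 and 7 at 53 total 1031; lower one of the high values by 6 (still ≥ 54) to hit 1025.

11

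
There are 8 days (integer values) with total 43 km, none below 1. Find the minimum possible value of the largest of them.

Some value must be at least ⌈43/8⌉ = 6, since 8 × 5 = 40 < 43.
Equality holds with 3 values of 6 and 5 values of 5.

6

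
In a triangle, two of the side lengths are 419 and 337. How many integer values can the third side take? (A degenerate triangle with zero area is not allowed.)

673

The triangle inequality gives |419 − 337| < c < 419 + 337, i.e. 82 < c < 756.
So c can be any integer from 83 to 755: 673 values.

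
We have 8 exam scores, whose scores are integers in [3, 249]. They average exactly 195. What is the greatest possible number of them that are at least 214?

7

The total is 8 × 195 = 1560.
If k of the values are ≥ 214, the total is ≥ 214k + 3(8 − k).
Setting 214k + 3(8 − k) ≤ 1560 gives 211k ≤ 1536, so k ≤ 7.
k = 7 is achieved by 7 values at 214 and 1 at 3, total 1501; add 59 to one value (staying below 214) to reach 1560.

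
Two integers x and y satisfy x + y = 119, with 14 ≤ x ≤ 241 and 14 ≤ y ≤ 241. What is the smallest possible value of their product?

Since x + y is fixed, pushing one of them to its bound minimizes the product.
At the endpoint x = 14, y = 119 − 14 = 105, so xy = 14 × 105 = 1470.

1470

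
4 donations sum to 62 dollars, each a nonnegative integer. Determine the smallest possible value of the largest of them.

16

The 4 values sum to 62, so their maximum is at least ⌈62/4⌉ = 16.
Achievable: 2 of them at 16 and 2 at 15 total 62.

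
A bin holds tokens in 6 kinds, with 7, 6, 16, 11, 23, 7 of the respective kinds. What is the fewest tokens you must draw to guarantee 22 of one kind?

In the worst case you take as many as possible of each kind without reaching 22: 7 + 6 + 16 + 11 + 21 + 7 = 68.
The next one must give 22 of some kind, so 68 + 1 = 69.

69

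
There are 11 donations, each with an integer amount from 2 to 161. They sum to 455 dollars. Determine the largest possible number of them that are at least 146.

3

If k of the values are ≥ 146, the total is ≥ 146k + 2(11 − k).
Setting 146k + 2(11 − k) ≤ 455 gives 144k ≤ 433, so k ≤ 3.
k = 3 is achieved by 3 values at 146 and 8 at 2, total 454; add 1 to one value (staying below 146) to reach 455.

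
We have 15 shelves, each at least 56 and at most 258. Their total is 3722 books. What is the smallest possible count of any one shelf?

110

Minimizing one value means maximizing the remaining 14.
The other 14 contribute at most 14 × 258 = 3612, leaving at least 3722 − 3612 = 110.
Since 110 ≥ 56, this is achievable: one at 110 and 14 at 258.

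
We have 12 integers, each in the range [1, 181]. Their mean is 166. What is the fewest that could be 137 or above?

8

The total is 12 × 166 = 1992.
Suppose at most 12 − j of them reach 137; then j values are ≤ 136 and the rest ≤ 181.
The total is then ≤ 136·j + 181·(12 − j) = 2172 − 45j. For this to be ≥ 1992 we need j ≤ 4, so at least 12 − 4 = 8 must reach 137.
Exactly 8 works: 8 values at 181 and 4 at 136 total 1992.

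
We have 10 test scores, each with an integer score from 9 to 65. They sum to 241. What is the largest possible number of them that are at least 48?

3

Suppose k of them are at least 48. Those contribute at least 48 each and the other 10 − k at least 9 each.
So the total is at least 48k + 9(10 − k) = 90 + 39k. This must be ≤ 241, giving k ≤ 3.
k = 3 is achieved by 3 values at 48 and 7 at 9, total 207; add 34 to one value (staying below 48) to reach 241.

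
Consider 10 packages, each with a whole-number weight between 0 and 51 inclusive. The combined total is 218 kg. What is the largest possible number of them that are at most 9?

6

Suppose k of them are at most 9. Those contribute at most 9 each and the rest at most 51 each.
So the total is at most 9k + 51(10 − k) = 510 − 42k. This must still be ≥ 218, so k ≤ 6.
k = 6 is achieved by 6 values at 9 and 4 at 51, total 258; lower one of the 51's by 40 (still > 9) to reach 218.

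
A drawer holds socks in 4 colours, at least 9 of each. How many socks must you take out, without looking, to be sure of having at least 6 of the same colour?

21

You could draw 5 of every colour without reaching 6 of any — 20 in all.
One more forces 6 of some colour, so 20 + 1 = 21.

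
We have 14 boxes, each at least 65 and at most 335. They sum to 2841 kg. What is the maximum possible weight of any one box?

335

Maximizing one value means minimizing the remaining 13.
The other 13 contribute at least 13 × 65 = 845, leaving at most 2841 − 845 = 1996.
But each box is capped at 335, so the maximum is 335.
Achievable: one at 335 and the other 13 totalling 2506, which fits since 13 × 65 ≤ 2506 ≤ 13 × 335.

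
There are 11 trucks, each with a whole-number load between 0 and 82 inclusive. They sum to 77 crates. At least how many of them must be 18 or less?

Each value above 18 is at least 19, contributing at least 19 − 0 = 19 above the floor 0.
The sum exceeds the floor total 0 by 77, so at most ⌊77/19⌋ = 4 exceed 18, and at least 7 are ≤ 18.
Exactly 7 works: 7 values at 0 and 4 at 19 total 76; raise one of the low values by 1 (still ≤ 18) to hit 77.

7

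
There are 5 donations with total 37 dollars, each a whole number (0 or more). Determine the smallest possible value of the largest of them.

8

The 5 values sum to 37, so their maximum is at least ⌈37/5⌉ = 8.
Taking 3 copies of 7 and 2 copies of 8 gives exactly 37, so 8 is attained.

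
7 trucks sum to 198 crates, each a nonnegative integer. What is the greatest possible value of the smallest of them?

28

If every one of the 7 were at least 29, the total would be at least 7 × 29 = 203 > 198.
Taking 5 copies of 28 and 2 copies of 29 gives exactly 198, so 28 is attained.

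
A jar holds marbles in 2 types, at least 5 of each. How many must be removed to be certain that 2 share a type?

In the worst case you draw 1 of each of the 2 types: 2 × 1 = 2.
One more forces 2 of some type, so 2 + 1 = 3.

3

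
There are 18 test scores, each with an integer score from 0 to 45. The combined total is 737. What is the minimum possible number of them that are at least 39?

If only k of them are at least 39, the other 18 − k are at most 38, so the total is at most k·45 + (18 − k)·38.
This must reach 737, so k·45 + (18 − k)·38 ≥ 737, giving k ≥ 8.
Exactly 8 works: 8 values at 45 and 10 at 38 total 740; lower one of the high values by 3 (still ≥ 39) to hit 737.

8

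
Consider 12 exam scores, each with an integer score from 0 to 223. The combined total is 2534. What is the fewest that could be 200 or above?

Suppose at most 12 − j of them reach 200; then j values are ≤ 199 and the rest ≤ 223.
The total is then ≤ 199·j + 223·(12 − j) = 2676 − 24j. For this to be ≥ 2534 we need j ≤ 5, so at least 12 − 5 = 7 must reach 200.
Exactly 7 works: 7 values at 223 and 5 at 199 total 2556; lower one of the high values by 22 (still ≥ 200) to hit 2534.

7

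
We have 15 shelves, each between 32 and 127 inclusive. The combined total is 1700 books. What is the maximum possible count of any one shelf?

127

To make one shelf as large as possible, make the other 14 as small as possible.
The other 14 contribute at least 14 × 32 = 448, leaving at most 1700 − 448 = 1252.
But each shelf is capped at 127, so the maximum is 127.
Achievable: one at 127 and the other 14 totalling 1573, which fits since 14 × 32 ≤ 1573 ≤ 14 × 127.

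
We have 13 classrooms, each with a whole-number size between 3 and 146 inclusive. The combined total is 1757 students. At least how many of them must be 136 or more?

Suppose at most 13 − j of them reach 136; then j values are ≤ 135 and the rest ≤ 146.
The total is then ≤ 135·j + 146·(13 − j) = 1898 − 11j. For this to be ≥ 1757 we need j ≤ 12, so at least 13 − 12 = 1 must reach 136.
Exactly 1 works: 1 value at 146 and 12 at 135 total 1766; lower one of the high values by 9 (still ≥ 136) to hit 1757.

1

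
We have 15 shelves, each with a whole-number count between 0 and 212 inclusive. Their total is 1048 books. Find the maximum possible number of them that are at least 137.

Suppose k of them are at least 137. Those contribute at least 137 each and the other 15 − k at least 0 each.
So the total is at least 137k + 0(15 − k) = 0 + 137k. This must be ≤ 1048, giving k ≤ 7.
k = 7 is achieved by 7 values at 137 and 8 at 0, total 959; add 89 to one value (staying below 137) to reach 1048.

7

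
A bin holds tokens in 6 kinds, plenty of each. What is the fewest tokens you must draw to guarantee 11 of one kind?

61

In the worst case you draw 10 of each of the 6 kinds: 6 × 10 = 60.
One more forces 11 of some kind, so 60 + 1 = 61.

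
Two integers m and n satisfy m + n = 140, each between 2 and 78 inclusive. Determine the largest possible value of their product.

For a fixed sum, the product mn is largest when m and n are as close as possible.
Taking m = 70 and n = 70 (both in [2, 78]) gives mn = 4900.

4900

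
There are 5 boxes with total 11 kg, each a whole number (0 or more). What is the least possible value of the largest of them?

If every one of the 5 were at most 2, the total would be at most 5 × 2 = 10 < 11.
Achievable: 1 of them at 3 and 4 at 2 total 11.

3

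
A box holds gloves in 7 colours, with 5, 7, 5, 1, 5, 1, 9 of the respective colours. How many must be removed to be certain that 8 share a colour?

32

In the worst case you take as many as possible of each colour without reaching 8: 5 + 7 + 5 + 1 + 5 + 1 + 7 = 31.
The next one must give 8 of some colour, so 31 + 1 = 32.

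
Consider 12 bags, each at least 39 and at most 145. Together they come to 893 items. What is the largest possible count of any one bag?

To make one bag as large as possible, make the other 11 as small as possible.
The other 11 contribute at least 11 × 39 = 429, leaving at most 893 − 429 = 464.
But each bag is capped at 145, so the maximum is 145.
Achievable: one at 145 and the other 11 totalling 748, which fits since 11 × 39 ≤ 748 ≤ 11 × 145.

145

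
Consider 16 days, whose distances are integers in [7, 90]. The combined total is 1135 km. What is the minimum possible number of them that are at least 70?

2

Suppose at most 16 − j of them reach 70; then j values are ≤ 69 and the rest ≤ 90.
The total is then ≤ 69·j + 90·(16 − j) = 1440 − 21j. For this to be ≥ 1135 we need j ≤ 14, so at least 16 − 14 = 2 must reach 70.
Exactly 2 works: 2 values at 90 and 14 at 69 total 1146; lower one of the high values by 11 (still ≥ 70) to hit 1135.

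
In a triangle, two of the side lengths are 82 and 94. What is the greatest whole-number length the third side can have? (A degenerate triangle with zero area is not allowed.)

175

The third side must be less than 82 + 94 = 176.
The largest integer below 176 is 175.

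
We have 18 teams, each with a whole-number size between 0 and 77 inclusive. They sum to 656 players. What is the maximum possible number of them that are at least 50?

13

With k values at 50 or above and the rest at least 0, the sum is at least 0 + 50k.
Since the sum is 656, we need 50k ≤ 656, i.e. k ≤ 13.
k = 13 is achieved by 13 values at 50 and 5 at 0, total 650; add 6 to one value (staying below 50) to reach 656.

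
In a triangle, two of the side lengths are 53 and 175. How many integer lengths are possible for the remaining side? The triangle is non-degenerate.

105

The triangle inequality gives |53 − 175| < c < 53 + 175, i.e. 122 < c < 228.
So c can be any integer from 123 to 227: 105 values.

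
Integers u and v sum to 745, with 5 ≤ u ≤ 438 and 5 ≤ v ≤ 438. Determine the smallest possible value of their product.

uv = u(745 − u) is concave in u, so over [307, 438] it is minimized at an endpoint.
At the endpoint u = 307, v = 745 − 307 = 438, so uv = 307 × 438 = 134466.

134466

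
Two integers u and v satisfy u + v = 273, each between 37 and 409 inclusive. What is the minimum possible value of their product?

8732

uv = u(273 − u) is concave in u, so over [37, 236] it is minimized at an endpoint.
The extreme feasible split is u = 37, v = 236, giving uv = 8732.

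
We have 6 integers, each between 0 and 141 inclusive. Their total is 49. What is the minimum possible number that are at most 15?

Let j be the number exceeding 15. Then the total is ≥ 16·j + 0·(6 − j) = 0 + 16j.
So 16j ≤ 49 and j ≤ 3; hence at least 6 − 3 = 3 are ≤ 15.
Exactly 3 works: 3 values at 0 and 3 at 16 total 48; raise one of the low values by 1 (still ≤ 15) to hit 49.

3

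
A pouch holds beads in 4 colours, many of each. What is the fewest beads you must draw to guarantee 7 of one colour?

25

In the worst case you draw 6 of each of the 4 colours: 4 × 6 = 24.
One more forces 7 of some colour, so 24 + 1 = 25.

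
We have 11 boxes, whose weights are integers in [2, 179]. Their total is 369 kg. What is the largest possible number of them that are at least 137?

2

With k values at 137 or above and the rest at least 2, the sum is at least 22 + 135k.
Since the sum is 369, we need 135k ≤ 347, i.e. k ≤ 2.
k = 2 is achieved by 2 values at 137 and 9 at 2, total 292; add 77 to one value (staying below 137) to reach 369.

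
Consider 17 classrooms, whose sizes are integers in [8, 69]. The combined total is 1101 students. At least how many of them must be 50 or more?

14

Each value short of 50 is at most 49, costing at least 69 − 49 = 20 against the maximum total of 1173.
We can afford to lose at most 1173 − 1101 = 72, so at most ⌊72/20⌋ = 3 fall short, and at least 14 are ≥ 50.
Exactly 14 works: 14 values at 69 and 3 at 49 total 1113; lower one of the high values by 12 (still ≥ 50) to hit 1101.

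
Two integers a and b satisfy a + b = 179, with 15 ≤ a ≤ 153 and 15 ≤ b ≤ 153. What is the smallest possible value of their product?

For a fixed sum, ab is smallest when a and b are as far apart as possible.
The extreme feasible split is a = 26, b = 153, giving ab = 3978.

3978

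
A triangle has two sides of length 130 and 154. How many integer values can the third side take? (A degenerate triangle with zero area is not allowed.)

259

The triangle inequality gives |130 − 154| < c < 130 + 154, i.e. 24 < c < 284.
So c can be any integer from 25 to 283: 259 values.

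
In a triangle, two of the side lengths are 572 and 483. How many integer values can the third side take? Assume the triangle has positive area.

965

The triangle inequality gives |572 − 483| < c < 572 + 483, i.e. 89 < c < 1055.
So c can be any integer from 90 to 1054: 965 values.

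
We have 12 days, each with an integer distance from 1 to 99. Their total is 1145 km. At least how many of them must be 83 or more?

Suppose at most 12 − j of them reach 83; then j values are ≤ 82 and the rest ≤ 99.
The total is then ≤ 82·j + 99·(12 − j) = 1188 − 17j. For this to be ≥ 1145 we need j ≤ 2, so at least 12 − 2 = 10 must reach 83.
Exactly 10 works: 10 values at 99 and 2 at 82 total 1154; lower one of the high values by 9 (still ≥ 83) to hit 1145.

10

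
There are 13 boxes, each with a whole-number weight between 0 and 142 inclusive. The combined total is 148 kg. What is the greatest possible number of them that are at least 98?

1

With k values at 98 or above and the rest at least 0, the sum is at least 0 + 98k.
Since the sum is 148, we need 98k ≤ 148, i.e. k ≤ 1.
k = 1 is achieved by 1 value at 98 and 12 at 0, total 98; add 50 to one value (staying below 98) to reach 148.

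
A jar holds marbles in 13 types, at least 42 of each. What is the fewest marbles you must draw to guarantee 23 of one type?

287

In the worst case you draw 22 of each of the 13 types: 13 × 22 = 286.
One more forces 23 of some type, so 286 + 1 = 287.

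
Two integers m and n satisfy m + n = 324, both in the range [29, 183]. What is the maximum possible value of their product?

With m + n fixed, mn peaks when the two are closest together.
Taking m = 162 and n = 162 (both in [29, 183]) gives mn = 26244.

26244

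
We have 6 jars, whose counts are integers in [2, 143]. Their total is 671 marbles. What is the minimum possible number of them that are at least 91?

Suppose at most 6 − j of them reach 91; then j values are ≤ 90 and the rest ≤ 143.
The total is then ≤ 90·j + 143·(6 − j) = 858 − 53j. For this to be ≥ 671 we need j ≤ 3, so at least 6 − 3 = 3 must reach 91.
Exactly 3 works: 3 values at 143 and 3 at 90 total 699; lower one of the high values by 28 (still ≥ 91) to hit 671.

3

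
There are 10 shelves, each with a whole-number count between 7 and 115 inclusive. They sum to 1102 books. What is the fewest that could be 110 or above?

2

Each value short of 110 is at most 109, costing at least 115 − 109 = 6 against the maximum total of 1150.
We can afford to lose at most 1150 − 1102 = 48, so at most ⌊48/6⌋ = 8 fall short, and at least 2 are ≥ 110.
Exactly 2 works: 2 values at 115 and 8 at 109 total 1102.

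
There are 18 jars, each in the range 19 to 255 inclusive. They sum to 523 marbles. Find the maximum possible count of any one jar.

200

To make one jar as large as possible, make the other 17 as small as possible.
The other 17 contribute at least 17 × 19 = 323, leaving at most 523 − 323 = 200.
Since 200 ≤ 255, this is achievable: one at 200 and 17 at 19.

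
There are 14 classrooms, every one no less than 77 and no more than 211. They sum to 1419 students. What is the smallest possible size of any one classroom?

77

To make one classroom as small as possible, make the other 13 as large as possible.
The other 13 can take up 13 × 211 = 2743 ≥ 1419 − 77, so one classroom can sit at its floor of 77.
Achievable: one at 77 and the other 13 totalling 1342, which fits since 13 × 77 ≤ 1342 ≤ 13 × 211.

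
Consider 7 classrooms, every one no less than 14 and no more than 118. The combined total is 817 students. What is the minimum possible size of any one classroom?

Minimizing one value means maximizing the remaining 6.
The other 6 contribute at most 6 × 118 = 708, leaving at least 817 − 708 = 109.
Since 109 ≥ 14, this is achievable: one at 109 and 6 at 118.

109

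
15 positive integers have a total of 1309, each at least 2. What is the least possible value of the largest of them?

88

If every one of the 15 were at most 87, the total would be at most 15 × 87 = 1305 < 1309.
Achievable: 4 of them at 88 and 11 at 87 total 1309.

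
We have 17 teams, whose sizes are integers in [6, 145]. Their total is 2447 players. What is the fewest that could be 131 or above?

Suppose at most 17 − j of them reach 131; then j values are ≤ 130 and the rest ≤ 145.
The total is then ≤ 130·j + 145·(17 − j) = 2465 − 15j. For this to be ≥ 2447 we need j ≤ 1, so at least 17 − 1 = 16 must reach 131.
Exactly 16 works: 16 values at 145 and 1 at 130 total 2450; lower one of the high values by 3 (still ≥ 131) to hit 2447.

16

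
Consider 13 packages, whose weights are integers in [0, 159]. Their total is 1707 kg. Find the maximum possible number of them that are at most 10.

Suppose k of them are at most 10. Those contribute at most 10 each and the rest at most 159 each.
So the total is at most 10k + 159(13 − k) = 2067 − 149k. This must still be ≥ 1707, so k ≤ 2.
k = 2 is achieved by 2 values at 10 and 11 at 159, total 1769; lower one of the 159's by 62 (still > 10) to reach 1707.

2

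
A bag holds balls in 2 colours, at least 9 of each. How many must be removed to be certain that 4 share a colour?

You could draw 3 of every colour without reaching 4 of any — 6 in all.
One more forces 4 of some colour, so 6 + 1 = 7.

7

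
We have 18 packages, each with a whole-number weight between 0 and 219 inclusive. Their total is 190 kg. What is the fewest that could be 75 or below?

Each value above 75 is at least 76, contributing at least 76 − 0 = 76 above the floor 0.
The sum exceeds the floor total 0 by 190, so at most ⌊190/76⌋ = 2 exceed 75, and at least 16 are ≤ 75.
Exactly 16 works: 16 values at 0 and 2 at 76 total 152; raise one of the low values by 38 (still ≤ 75) to hit 190.

16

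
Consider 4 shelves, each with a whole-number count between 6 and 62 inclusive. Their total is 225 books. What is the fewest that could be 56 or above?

Suppose at most 4 − j of them reach 56; then j values are ≤ 55 and the rest ≤ 62.
The total is then ≤ 55·j + 62·(4 − j) = 248 − 7j. For this to be ≥ 225 we need j ≤ 3, so at least 4 − 3 = 1 must reach 56.
Exactly 1 works: 1 value at 62 and 3 at 55 total 227; lower one of the high values by 2 (still ≥ 56) to hit 225.

1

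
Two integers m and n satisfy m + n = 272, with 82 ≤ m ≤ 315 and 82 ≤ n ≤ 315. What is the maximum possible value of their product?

18496

mn = m(272 − m) is maximized when m is as near 272/2 as the bounds allow.
Taking m = 136 and n = 136 (both in [82, 315]) gives mn = 18496.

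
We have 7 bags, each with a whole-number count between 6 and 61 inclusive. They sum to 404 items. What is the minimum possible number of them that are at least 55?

4

If only k of them are at least 55, the other 7 − k are at most 54, so the total is at most k·61 + (7 − k)·54.
This must reach 404, so k·61 + (7 − k)·54 ≥ 404, giving k ≥ 4.
Exactly 4 works: 4 values at 61 and 3 at 54 total 406; lower one of the high values by 2 (still ≥ 55) to hit 404.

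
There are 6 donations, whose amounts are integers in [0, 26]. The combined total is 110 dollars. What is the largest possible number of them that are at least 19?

Suppose k of them are at least 19. Those contribute at least 19 each and the other 6 − k at least 0 each.
So the total is at least 19k + 0(6 − k) = 0 + 19k. This must be ≤ 110, giving k ≤ 5.
k = 5 is achieved by 5 values at 19 and 1 at 0, total 95; add 15 to one value (staying below 19) to reach 110.

5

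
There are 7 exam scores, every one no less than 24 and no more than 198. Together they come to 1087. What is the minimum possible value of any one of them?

24

To make one score as small as possible, make the other 6 as large as possible.
The other 6 can take up 6 × 198 = 1188 ≥ 1087 − 24, so one score can sit at its floor of 24.
Achievable: one at 24 and the other 6 totalling 1063, which fits since 6 × 24 ≤ 1063 ≤ 6 × 198.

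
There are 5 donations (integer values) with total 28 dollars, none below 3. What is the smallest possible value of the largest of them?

6

Some value must be at least ⌈28/5⌉ = 6, since 5 × 5 = 25 < 28.
Taking 2 copies of 5 and 3 copies of 6 gives exactly 28, so 6 is attained.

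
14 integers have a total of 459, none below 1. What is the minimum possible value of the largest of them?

33

If every one of the 14 were at most 32, the total would be at most 14 × 32 = 448 < 459.
Achievable: 11 of them at 33 and 3 at 32 total 459.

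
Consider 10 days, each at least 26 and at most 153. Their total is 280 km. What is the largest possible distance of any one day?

To make one day as large as possible, make the other 9 as small as possible.
The other 9 contribute at least 9 × 26 = 234, leaving at most 280 − 234 = 46.
Since 46 ≤ 153, this is achievable: one at 46 and 9 at 26.

46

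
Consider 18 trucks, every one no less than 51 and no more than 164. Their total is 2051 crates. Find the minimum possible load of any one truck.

51

Minimizing one value means maximizing the remaining 17.
The other 17 can take up 17 × 164 = 2788 ≥ 2051 − 51, so one truck can sit at its floor of 51.
Achievable: one at 51 and the other 17 totalling 2000, which fits since 17 × 51 ≤ 2000 ≤ 17 × 164.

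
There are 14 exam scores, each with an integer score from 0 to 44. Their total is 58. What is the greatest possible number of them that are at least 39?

If k of the values are ≥ 39, the total is ≥ 39k + 0(14 − k).
Setting 39k + 0(14 − k) ≤ 58 gives 39k ≤ 58, so k ≤ 1.
k = 1 is achieved by 1 value at 39 and 13 at 0, total 39; add 19 to one value (staying below 39) to reach 58.

1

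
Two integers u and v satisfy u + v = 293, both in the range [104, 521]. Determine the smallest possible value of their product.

For a fixed sum, uv is smallest when u and v are as far apart as possible.
The extreme feasible split is u = 104, v = 189, giving uv = 19656.

19656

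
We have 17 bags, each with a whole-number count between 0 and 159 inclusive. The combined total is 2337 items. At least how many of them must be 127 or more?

6

If only k of them are at least 127, the other 17 − k are at most 126, so the total is at most k·159 + (17 − k)·126.
This must reach 2337, so k·159 + (17 − k)·126 ≥ 2337, giving k ≥ 6.
Exactly 6 works: 6 values at 159 and 11 at 126 total 2340; lower one of the high values by 3 (still ≥ 127) to hit 2337.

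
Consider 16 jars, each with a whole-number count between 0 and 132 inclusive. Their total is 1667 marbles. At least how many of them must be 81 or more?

If only k of them are at least 81, the other 16 − k are at most 80, so the total is at most k·132 + (16 − k)·80.
This must reach 1667, so k·132 + (16 − k)·80 ≥ 1667, giving k ≥ 8.
Exactly 8 works: 8 values at 132 and 8 at 80 total 1696; lower one of the high values by 29 (still ≥ 81) to hit 1667.

8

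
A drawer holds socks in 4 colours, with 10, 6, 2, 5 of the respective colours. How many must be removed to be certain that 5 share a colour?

In the worst case you take as many as possible of each colour without reaching 5: 4 + 4 + 2 + 4 = 14.
The next one must give 5 of some colour, so 14 + 1 = 15.

15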